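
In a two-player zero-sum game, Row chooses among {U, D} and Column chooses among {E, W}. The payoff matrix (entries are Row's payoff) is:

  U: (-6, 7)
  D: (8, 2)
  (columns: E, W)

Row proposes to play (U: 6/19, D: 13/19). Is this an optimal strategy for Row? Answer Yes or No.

Yes

Against E this mix gives (6/19)·(-6) + (13/19)·8 = 68/19.
Against W this mix gives (6/19)·7 + (13/19)·2 = 68/19.
All of Column's active replies (E, W) yield 68/19, and no column does worse for Row. The mix makes Column indifferent and guarantees 68/19, so it is optimal.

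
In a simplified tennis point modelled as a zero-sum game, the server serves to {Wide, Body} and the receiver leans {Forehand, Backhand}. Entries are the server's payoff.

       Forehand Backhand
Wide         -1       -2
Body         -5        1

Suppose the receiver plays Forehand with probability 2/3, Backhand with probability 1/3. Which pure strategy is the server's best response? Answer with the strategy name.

Expected payoff of Wide: (2/3)·(-1) + (1/3)·(-2) = -4/3.
Expected payoff of Body: (2/3)·(-5) + (1/3)·1 = -3.
The largest is -4/3, so the server's best response is Wide.

Wide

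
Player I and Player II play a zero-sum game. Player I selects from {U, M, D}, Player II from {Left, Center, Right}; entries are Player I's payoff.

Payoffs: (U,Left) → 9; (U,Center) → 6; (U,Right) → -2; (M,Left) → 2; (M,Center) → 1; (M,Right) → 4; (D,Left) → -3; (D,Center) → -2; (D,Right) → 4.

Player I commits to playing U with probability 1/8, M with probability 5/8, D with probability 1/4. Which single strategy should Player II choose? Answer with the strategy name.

Center

If Player II plays Left, Player I's expected payoff is (1/8)·9 + (5/8)·2 + (1/4)·(-3) = 13/8.
If Player II plays Center, Player I's expected payoff is (1/8)·6 + (5/8)·1 + (1/4)·(-2) = 7/8.
If Player II plays Right, Player I's expected payoff is (1/8)·(-2) + (5/8)·4 + (1/4)·4 = 13/4.
Player II minimizes Player I's payoff; the smallest is 7/8, so the best response is Center.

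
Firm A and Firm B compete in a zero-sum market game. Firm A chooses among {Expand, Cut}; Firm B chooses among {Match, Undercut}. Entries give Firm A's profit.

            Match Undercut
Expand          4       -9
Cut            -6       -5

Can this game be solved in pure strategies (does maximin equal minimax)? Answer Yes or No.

No

Row minima: Expand → -9, Cut → -6; maximin = -6.
Column maxima: Match → 4, Undercut → -5; minimax = -5.
-6 ≠ -5, so no pure-strategy equilibrium exists.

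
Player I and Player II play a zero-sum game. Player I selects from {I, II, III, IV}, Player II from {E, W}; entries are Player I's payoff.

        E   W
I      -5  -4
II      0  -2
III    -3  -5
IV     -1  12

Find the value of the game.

Row minima: I → -5, II → -2, III → -5, IV → -1; maximin = -1.
Column maxima: E → 0, W → 12; minimax = 0.
-1 ≠ 0, so there is no saddle point; optimal play is mixed.
I is strictly dominated by II, so Player I never plays it.
III is strictly dominated by II, so Player I never plays it.
On the remaining 2×2 (II, IV vs E, W):
Let Player I play II with probability p. Expected payoff against E: 0p + (-1)(1−p) = p − 1; against W: (-2)p + 12(1−p) = −14p + 12.
Setting these equal: p − 1 = −14p + 12 ⇒ 15p = 13 ⇒ p = 13/15, and the value is (1)·(13/15) − 1 = -2/15.
For Player II: with q = P(E), equating II's and IV's payoffs gives 2q − 2 = −13q + 12 ⇒ q = 14/15.

-2/15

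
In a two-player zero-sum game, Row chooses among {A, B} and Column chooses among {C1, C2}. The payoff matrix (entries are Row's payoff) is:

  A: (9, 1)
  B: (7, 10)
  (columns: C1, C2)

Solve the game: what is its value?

Row minima: A → 1, B → 7; maximin = 7.
Column maxima: C1 → 9, C2 → 10; minimax = 9.
7 ≠ 9, so there is no saddle point; optimal play is mixed.
Let Row play A with probability p. Expected payoff against C1: 9p + 7(1−p) = 2p + 7; against C2: 1p + 10(1−p) = −9p + 10.
Setting these equal: 2p + 7 = −9p + 10 ⇒ 11p = 3 ⇒ p = 3/11, and the value is (2)·(3/11) + 7 = 83/11.
For Column: with q = P(C1), equating A's and B's payoffs gives 8q + 1 = −3q + 10 ⇒ q = 9/11.

83/11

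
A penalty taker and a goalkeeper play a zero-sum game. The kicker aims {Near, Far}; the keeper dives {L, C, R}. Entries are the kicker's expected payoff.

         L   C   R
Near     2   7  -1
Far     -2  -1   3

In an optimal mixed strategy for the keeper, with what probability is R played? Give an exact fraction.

1/2

Row minima: Near → -1, Far → -2; maximin = -1.
Column maxima: L → 2, C → 7, R → 3; minimax = 2.
-1 ≠ 2, so there is no saddle point; optimal play is mixed.
C is strictly dominated by L (it gives the kicker strictly more in every row), so the keeper never plays it.
On the remaining 2×2 (Near, Far vs L, R):
Let the kicker play Near with probability p. Expected payoff against L: 2p + (-2)(1−p) = 4p − 2; against R: (-1)p + 3(1−p) = −4p + 3.
Setting these equal: 4p − 2 = −4p + 3 ⇒ 8p = 5 ⇒ p = 5/8, and the value is (4)·(5/8) − 2 = 1/2.
For the keeper: with q = P(L), equating Near's and Far's payoffs gives 3q − 1 = −5q + 3 ⇒ q = 1/2.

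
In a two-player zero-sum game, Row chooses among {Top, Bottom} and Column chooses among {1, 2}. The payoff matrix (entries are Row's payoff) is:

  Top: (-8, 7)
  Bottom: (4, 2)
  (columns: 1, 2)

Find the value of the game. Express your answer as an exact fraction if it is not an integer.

44/17

Row minima: Top → -8, Bottom → 2; maximin = 2.
Column maxima: 1 → 4, 2 → 7; minimax = 4.
2 ≠ 4, so there is no saddle point; optimal play is mixed.
Let Row play Top with probability p. Expected payoff against 1: (-8)p + 4(1−p) = −12p + 4; against 2: 7p + 2(1−p) = 5p + 2.
Setting these equal: −12p + 4 = 5p + 2 ⇒ −17p = -2 ⇒ p = 2/17, and the value is (-12)·(2/17) + 4 = 44/17.
For Column: with q = P(1), equating Top's and Bottom's payoffs gives −15q + 7 = 2q + 2 ⇒ q = 5/17.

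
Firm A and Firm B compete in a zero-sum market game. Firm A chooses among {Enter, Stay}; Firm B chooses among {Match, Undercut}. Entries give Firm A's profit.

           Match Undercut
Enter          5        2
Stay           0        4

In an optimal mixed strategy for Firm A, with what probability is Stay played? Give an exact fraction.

3/7

Row minima: Enter → 2, Stay → 0; maximin = 2.
Column maxima: Match → 5, Undercut → 4; minimax = 4.
2 ≠ 4, so there is no saddle point; optimal play is mixed.
Let Firm A play Enter with probability p. Expected payoff against Match: 5p + 0(1−p) = 5p; against Undercut: 2p + 4(1−p) = −2p + 4.
Setting these equal: 5p = −2p + 4 ⇒ 7p = 4 ⇒ p = 4/7, and the value is (5)·(4/7) = 20/7.
For Firm B: with q = P(Match), equating Enter's and Stay's payoffs gives 3q + 2 = −4q + 4 ⇒ q = 2/7.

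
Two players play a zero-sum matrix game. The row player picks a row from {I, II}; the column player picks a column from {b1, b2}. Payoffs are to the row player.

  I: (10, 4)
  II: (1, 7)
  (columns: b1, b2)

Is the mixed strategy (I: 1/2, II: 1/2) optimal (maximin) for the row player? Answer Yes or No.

Yes

Against b1 this mix gives (1/2)·10 + (1/2)·1 = 11/2.
Against b2 this mix gives (1/2)·4 + (1/2)·7 = 11/2.
All of the column player's active replies (b1, b2) yield 11/2, and no column does worse for the row player. The mix makes the column player indifferent and guarantees 11/2, so it is optimal.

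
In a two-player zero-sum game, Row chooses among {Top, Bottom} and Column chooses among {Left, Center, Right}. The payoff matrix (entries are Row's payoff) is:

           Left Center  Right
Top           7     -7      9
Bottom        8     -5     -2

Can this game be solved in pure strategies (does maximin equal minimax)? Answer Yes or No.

Row minima: Top → -7, Bottom → -5; maximin = -5.
Column maxima: Left → 8, Center → -5, Right → 9; minimax = -5.
maximin = minimax = -5, so a saddle point exists.

Yes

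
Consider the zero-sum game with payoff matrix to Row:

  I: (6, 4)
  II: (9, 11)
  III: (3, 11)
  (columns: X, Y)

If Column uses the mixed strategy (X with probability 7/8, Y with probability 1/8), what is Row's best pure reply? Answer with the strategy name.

Expected payoff of I: (7/8)·6 + (1/8)·4 = 23/4.
Expected payoff of II: (7/8)·9 + (1/8)·11 = 37/4.
Expected payoff of III: (7/8)·3 + (1/8)·11 = 4.
The largest is 37/4, so Row's best response is II.

II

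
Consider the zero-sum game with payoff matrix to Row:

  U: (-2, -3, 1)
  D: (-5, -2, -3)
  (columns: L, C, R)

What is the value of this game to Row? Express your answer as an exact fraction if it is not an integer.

-11/4

Row minima: U → -3, D → -5; maximin = -3.
Column maxima: L → -2, C → -2, R → 1; minimax = -2.
-3 ≠ -2, so there is no saddle point; optimal play is mixed.
R is strictly dominated by L (it gives Row strictly more in every row), so Column never plays it.
On the remaining 2×2 (U, D vs L, C):
Let Row play U with probability p. Expected payoff against L: (-2)p + (-5)(1−p) = 3p − 5; against C: (-3)p + (-2)(1−p) = −p − 2.
Setting these equal: 3p − 5 = −p − 2 ⇒ 4p = 3 ⇒ p = 3/4, and the value is (3)·(3/4) − 5 = -11/4.
For Column: with q = P(L), equating U's and D's payoffs gives q − 3 = −3q − 2 ⇒ q = 1/4.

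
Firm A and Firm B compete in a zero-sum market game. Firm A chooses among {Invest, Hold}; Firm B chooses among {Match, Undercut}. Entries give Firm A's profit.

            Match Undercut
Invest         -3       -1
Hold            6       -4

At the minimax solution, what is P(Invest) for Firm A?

Row minima: Invest → -3, Hold → -4; maximin = -3.
Column maxima: Match → 6, Undercut → -1; minimax = -1.
-3 ≠ -1, so there is no saddle point; optimal play is mixed.
Let Firm A play Invest with probability p. Expected payoff against Match: (-3)p + 6(1−p) = −9p + 6; against Undercut: (-1)p + (-4)(1−p) = 3p − 4.
Setting these equal: −9p + 6 = 3p − 4 ⇒ −12p = -10 ⇒ p = 5/6, and the value is (-9)·(5/6) + 6 = -3/2.
For Firm B: with q = P(Match), equating Invest's and Hold's payoffs gives −2q − 1 = 10q − 4 ⇒ q = 1/4.

5/6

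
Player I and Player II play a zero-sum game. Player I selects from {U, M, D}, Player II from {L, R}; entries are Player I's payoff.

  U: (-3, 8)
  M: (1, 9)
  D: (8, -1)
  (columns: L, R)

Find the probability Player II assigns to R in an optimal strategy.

7/17

Row minima: U → -3, M → 1, D → -1; maximin = 1.
Column maxima: L → 8, R → 9; minimax = 8.
1 ≠ 8, so there is no saddle point; optimal play is mixed.
U is strictly dominated by M, so Player I never plays it.
On the remaining 2×2 (M, D vs L, R):
Let Player I play M with probability p. Expected payoff against L: 1p + 8(1−p) = −7p + 8; against R: 9p + (-1)(1−p) = 10p − 1.
Setting these equal: −7p + 8 = 10p − 1 ⇒ −17p = -9 ⇒ p = 9/17, and the value is (-7)·(9/17) + 8 = 73/17.
For Player II: with q = P(L), equating M's and D's payoffs gives −8q + 9 = 9q − 1 ⇒ q = 10/17.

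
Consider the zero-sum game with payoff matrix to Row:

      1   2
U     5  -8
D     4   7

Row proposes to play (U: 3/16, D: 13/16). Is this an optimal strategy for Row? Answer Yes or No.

Against 1 this mix gives (3/16)·5 + (13/16)·4 = 67/16.
Against 2 this mix gives (3/16)·(-8) + (13/16)·7 = 67/16.
All of Column's active replies (1, 2) yield 67/16, and no column does worse for Row. The mix makes Column indifferent and guarantees 67/16, so it is optimal.

Yes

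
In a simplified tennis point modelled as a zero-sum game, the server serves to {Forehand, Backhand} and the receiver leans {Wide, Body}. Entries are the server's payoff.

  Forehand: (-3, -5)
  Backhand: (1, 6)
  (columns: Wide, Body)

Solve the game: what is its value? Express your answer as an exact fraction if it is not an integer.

1

Row minima: Forehand → -5, Backhand → 1; maximin = 1.
Column maxima: Wide → 1, Body → 6; minimax = 1.
Since maximin = minimax = 1, there is a saddle point and the value is 1.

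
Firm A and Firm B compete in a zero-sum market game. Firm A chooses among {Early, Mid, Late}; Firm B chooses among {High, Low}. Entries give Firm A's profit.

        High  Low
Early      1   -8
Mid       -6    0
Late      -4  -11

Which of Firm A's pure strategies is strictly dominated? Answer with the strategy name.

Early gives a strictly higher payoff than Late against every column: 1 > -4, -8 > -11.
So Late is strictly dominated and Firm A never plays it.

Late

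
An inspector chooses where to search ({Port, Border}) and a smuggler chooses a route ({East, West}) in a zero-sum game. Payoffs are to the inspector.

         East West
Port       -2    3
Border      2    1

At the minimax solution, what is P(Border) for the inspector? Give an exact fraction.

Row minima: Port → -2, Border → 1; maximin = 1.
Column maxima: East → 2, West → 3; minimax = 2.
1 ≠ 2, so there is no saddle point; optimal play is mixed.
Let the inspector play Port with probability p. Expected payoff against East: (-2)p + 2(1−p) = −4p + 2; against West: 3p + 1(1−p) = 2p + 1.
Setting these equal: −4p + 2 = 2p + 1 ⇒ −6p = -1 ⇒ p = 1/6, and the value is (-4)·(1/6) + 2 = 4/3.
For the smuggler: with q = P(East), equating Port's and Border's payoffs gives −5q + 3 = q + 1 ⇒ q = 1/3.

5/6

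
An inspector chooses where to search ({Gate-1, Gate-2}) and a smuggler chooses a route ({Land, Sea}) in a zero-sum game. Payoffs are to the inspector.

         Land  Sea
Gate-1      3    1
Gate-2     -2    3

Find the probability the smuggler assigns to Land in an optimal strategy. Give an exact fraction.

Row minima: Gate-1 → 1, Gate-2 → -2; maximin = 1.
Column maxima: Land → 3, Sea → 3; minimax = 3.
1 ≠ 3, so there is no saddle point; optimal play is mixed.
Let the inspector play Gate-1 with probability p. Expected payoff against Land: 3p + (-2)(1−p) = 5p − 2; against Sea: 1p + 3(1−p) = −2p + 3.
Setting these equal: 5p − 2 = −2p + 3 ⇒ 7p = 5 ⇒ p = 5/7, and the value is (5)·(5/7) − 2 = 11/7.
For the smuggler: with q = P(Land), equating Gate-1's and Gate-2's payoffs gives 2q + 1 = −5q + 3 ⇒ q = 2/7.

2/7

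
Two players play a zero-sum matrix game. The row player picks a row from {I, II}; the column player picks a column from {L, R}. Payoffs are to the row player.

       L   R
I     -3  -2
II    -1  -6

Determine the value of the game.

-8/3

Row minima: I → -3, II → -6; maximin = -3.
Column maxima: L → -1, R → -2; minimax = -2.
-3 ≠ -2, so there is no saddle point; optimal play is mixed.
Let the row player play I with probability p. Expected payoff against L: (-3)p + (-1)(1−p) = −2p − 1; against R: (-2)p + (-6)(1−p) = 4p − 6.
Setting these equal: −2p − 1 = 4p − 6 ⇒ −6p = -5 ⇒ p = 5/6, and the value is (-2)·(5/6) − 1 = -8/3.
For the column player: with q = P(L), equating I's and II's payoffs gives −q − 2 = 5q − 6 ⇒ q = 2/3.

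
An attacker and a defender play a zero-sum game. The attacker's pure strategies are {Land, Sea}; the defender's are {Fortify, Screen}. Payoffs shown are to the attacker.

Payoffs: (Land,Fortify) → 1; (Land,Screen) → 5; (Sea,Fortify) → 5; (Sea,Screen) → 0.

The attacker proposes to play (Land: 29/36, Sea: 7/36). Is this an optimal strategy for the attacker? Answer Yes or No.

Against Fortify this mix gives (29/36)·1 + (7/36)·5 = 16/9.
Against Screen this mix gives (29/36)·5 + (7/36)·0 = 145/36.
The defender will play Fortify, holding the attacker to 16/9. Shifting weight toward the row that does better against Fortify would raise this floor (the equalizing mix achieves 25/9 against both Fortify and Screen), so the proposed strategy is not optimal.

No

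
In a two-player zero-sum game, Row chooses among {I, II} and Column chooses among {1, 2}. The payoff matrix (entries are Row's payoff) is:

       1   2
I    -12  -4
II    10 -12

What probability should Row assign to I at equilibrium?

Row minima: I → -12, II → -12; maximin = -12.
Column maxima: 1 → 10, 2 → -4; minimax = -4.
-12 ≠ -4, so there is no saddle point; optimal play is mixed.
Let Row play I with probability p. Expected payoff against 1: (-12)p + 10(1−p) = −22p + 10; against 2: (-4)p + (-12)(1−p) = 8p − 12.
Setting these equal: −22p + 10 = 8p − 12 ⇒ −30p = -22 ⇒ p = 11/15, and the value is (-22)·(11/15) + 10 = -92/15.
For Column: with q = P(1), equating I's and II's payoffs gives −8q − 4 = 22q − 12 ⇒ q = 4/15.

11/15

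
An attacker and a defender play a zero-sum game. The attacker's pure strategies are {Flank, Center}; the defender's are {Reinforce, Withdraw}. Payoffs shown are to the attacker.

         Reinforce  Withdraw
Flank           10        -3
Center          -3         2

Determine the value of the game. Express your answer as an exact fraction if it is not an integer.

Row minima: Flank → -3, Center → -3; maximin = -3.
Column maxima: Reinforce → 10, Withdraw → 2; minimax = 2.
-3 ≠ 2, so there is no saddle point; optimal play is mixed.
Let the attacker play Flank with probability p. Expected payoff against Reinforce: 10p + (-3)(1−p) = 13p − 3; against Withdraw: (-3)p + 2(1−p) = −5p + 2.
Setting these equal: 13p − 3 = −5p + 2 ⇒ 18p = 5 ⇒ p = 5/18, and the value is (13)·(5/18) − 3 = 11/18.
For the defender: with q = P(Reinforce), equating Flank's and Center's payoffs gives 13q − 3 = −5q + 2 ⇒ q = 5/18.

11/18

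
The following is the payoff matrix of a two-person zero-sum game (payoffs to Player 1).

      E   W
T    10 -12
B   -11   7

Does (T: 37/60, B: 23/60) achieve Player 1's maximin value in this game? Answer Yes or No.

Against E this mix gives (37/60)·10 + (23/60)·(-11) = 39/20.
Against W this mix gives (37/60)·(-12) + (23/60)·7 = -283/60.
Player 2 will play W, holding Player 1 to -283/60. Shifting weight toward the row that does better against W would raise this floor (the equalizing mix achieves -31/20 against both W and E), so the proposed strategy is not optimal.

No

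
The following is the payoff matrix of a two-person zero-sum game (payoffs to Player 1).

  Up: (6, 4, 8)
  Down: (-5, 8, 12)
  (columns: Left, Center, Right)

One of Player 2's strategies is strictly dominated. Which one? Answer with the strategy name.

Right

Left holds Player 1's payoff strictly below Right in every row: 6 < 8, -5 < 12.
So Right is strictly dominated for Player 2.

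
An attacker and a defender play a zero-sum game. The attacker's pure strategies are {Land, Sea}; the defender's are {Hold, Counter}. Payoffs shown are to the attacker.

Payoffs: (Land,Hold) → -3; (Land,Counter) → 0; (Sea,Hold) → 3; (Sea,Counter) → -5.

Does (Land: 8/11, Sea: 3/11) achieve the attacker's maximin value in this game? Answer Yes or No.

Against Hold this mix gives (8/11)·(-3) + (3/11)·3 = -15/11.
Against Counter this mix gives (8/11)·0 + (3/11)·(-5) = -15/11.
All of the defender's active replies (Hold, Counter) yield -15/11, and no column does worse for the attacker. The mix makes the defender indifferent and guarantees -15/11, so it is optimal.

Yes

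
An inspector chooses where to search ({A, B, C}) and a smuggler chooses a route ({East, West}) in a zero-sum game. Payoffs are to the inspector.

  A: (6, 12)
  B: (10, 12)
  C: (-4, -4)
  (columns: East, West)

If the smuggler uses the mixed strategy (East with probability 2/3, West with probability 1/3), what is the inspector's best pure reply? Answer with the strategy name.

Expected payoff of A: (2/3)·6 + (1/3)·12 = 8.
Expected payoff of B: (2/3)·10 + (1/3)·12 = 32/3.
Expected payoff of C: (2/3)·(-4) + (1/3)·(-4) = -4.
The largest is 32/3, so the inspector's best response is B.

B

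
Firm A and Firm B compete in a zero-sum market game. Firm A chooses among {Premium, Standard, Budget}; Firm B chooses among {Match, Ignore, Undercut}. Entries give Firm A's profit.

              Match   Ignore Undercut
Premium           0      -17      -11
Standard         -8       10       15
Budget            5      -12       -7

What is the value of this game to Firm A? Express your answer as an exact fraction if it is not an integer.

Row minima: Premium → -17, Standard → -8, Budget → -12; maximin = -8.
Column maxima: Match → 5, Ignore → 10, Undercut → 15; minimax = 5.
-8 ≠ 5, so there is no saddle point; optimal play is mixed.
Premium is strictly dominated by Budget, so Firm A never plays it.
Undercut is strictly dominated by Ignore (it gives Firm A strictly more in every row), so Firm B never plays it.
On the remaining 2×2 (Standard, Budget vs Match, Ignore):
Let Firm A play Standard with probability p. Expected payoff against Match: (-8)p + 5(1−p) = −13p + 5; against Ignore: 10p + (-12)(1−p) = 22p − 12.
Setting these equal: −13p + 5 = 22p − 12 ⇒ −35p = -17 ⇒ p = 17/35, and the value is (-13)·(17/35) + 5 = -46/35.
For Firm B: with q = P(Match), equating Standard's and Budget's payoffs gives −18q + 10 = 17q − 12 ⇒ q = 22/35.

-46/35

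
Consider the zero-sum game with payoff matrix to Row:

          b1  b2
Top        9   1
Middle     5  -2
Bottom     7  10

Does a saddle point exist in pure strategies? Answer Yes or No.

No

Row minima: Top → 1, Middle → -2, Bottom → 7; maximin = 7.
Column maxima: b1 → 9, b2 → 10; minimax = 9.
7 ≠ 9, so no pure-strategy equilibrium exists.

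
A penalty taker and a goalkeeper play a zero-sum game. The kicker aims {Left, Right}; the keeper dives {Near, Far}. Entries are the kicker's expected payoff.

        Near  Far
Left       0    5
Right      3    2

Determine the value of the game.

5/2

Row minima: Left → 0, Right → 2; maximin = 2.
Column maxima: Near → 3, Far → 5; minimax = 3.
2 ≠ 3, so there is no saddle point; optimal play is mixed.
Let the kicker play Left with probability p. Expected payoff against Near: 0p + 3(1−p) = −3p + 3; against Far: 5p + 2(1−p) = 3p + 2.
Setting these equal: −3p + 3 = 3p + 2 ⇒ −6p = -1 ⇒ p = 1/6, and the value is (-3)·(1/6) + 3 = 5/2.
For the keeper: with q = P(Near), equating Left's and Right's payoffs gives −5q + 5 = q + 2 ⇒ q = 1/2.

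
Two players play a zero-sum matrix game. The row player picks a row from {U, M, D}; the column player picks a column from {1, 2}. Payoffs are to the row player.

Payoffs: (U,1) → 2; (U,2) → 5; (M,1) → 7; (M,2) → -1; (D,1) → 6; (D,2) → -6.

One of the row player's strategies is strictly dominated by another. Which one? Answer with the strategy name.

M gives a strictly higher payoff than D against every column: 7 > 6, -1 > -6.
So D is strictly dominated and the row player never plays it.

D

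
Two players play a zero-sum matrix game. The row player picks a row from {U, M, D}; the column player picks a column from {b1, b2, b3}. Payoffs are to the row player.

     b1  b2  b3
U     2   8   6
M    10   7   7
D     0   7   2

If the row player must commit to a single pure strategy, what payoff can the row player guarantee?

Row minima: U → 2, M → 7, D → 0.
The best of these is 7.

7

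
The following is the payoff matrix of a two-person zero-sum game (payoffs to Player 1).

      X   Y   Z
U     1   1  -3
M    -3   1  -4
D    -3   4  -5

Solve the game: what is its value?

-3

Row minima: U → -3, M → -4, D → -5; maximin = -3.
Column maxima: X → 1, Y → 4, Z → -3; minimax = -3.
Since maximin = minimax = -3, there is a saddle point and the value is -3.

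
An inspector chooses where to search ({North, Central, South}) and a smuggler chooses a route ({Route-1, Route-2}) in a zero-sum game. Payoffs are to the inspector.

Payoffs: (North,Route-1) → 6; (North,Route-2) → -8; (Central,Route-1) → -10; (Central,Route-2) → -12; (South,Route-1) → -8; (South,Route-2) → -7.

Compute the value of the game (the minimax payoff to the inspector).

Row minima: North → -8, Central → -12, South → -8; maximin = -8.
Column maxima: Route-1 → 6, Route-2 → -7; minimax = -7.
-8 ≠ -7, so there is no saddle point; optimal play is mixed.
Central is strictly dominated by North, so the inspector never plays it.
On the remaining 2×2 (North, South vs Route-1, Route-2):
Let the inspector play North with probability p. Expected payoff against Route-1: 6p + (-8)(1−p) = 14p − 8; against Route-2: (-8)p + (-7)(1−p) = −p − 7.
Setting these equal: 14p − 8 = −p − 7 ⇒ 15p = 1 ⇒ p = 1/15, and the value is (14)·(1/15) − 8 = -106/15.
For the smuggler: with q = P(Route-1), equating North's and South's payoffs gives 14q − 8 = −q − 7 ⇒ q = 1/15.

-106/15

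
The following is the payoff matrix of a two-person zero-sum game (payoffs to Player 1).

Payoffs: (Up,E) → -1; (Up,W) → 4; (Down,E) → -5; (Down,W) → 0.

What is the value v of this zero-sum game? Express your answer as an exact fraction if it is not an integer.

-1

Row minima: Up → -1, Down → -5; maximin = -1.
Column maxima: E → -1, W → 4; minimax = -1.
Since maximin = minimax = -1, there is a saddle point and the value is -1.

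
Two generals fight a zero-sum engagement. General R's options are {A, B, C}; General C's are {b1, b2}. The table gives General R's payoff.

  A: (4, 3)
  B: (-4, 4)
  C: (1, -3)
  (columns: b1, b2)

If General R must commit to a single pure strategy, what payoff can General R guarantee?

3

Row minima: A → 3, B → -4, C → -3.
The best of these is 3.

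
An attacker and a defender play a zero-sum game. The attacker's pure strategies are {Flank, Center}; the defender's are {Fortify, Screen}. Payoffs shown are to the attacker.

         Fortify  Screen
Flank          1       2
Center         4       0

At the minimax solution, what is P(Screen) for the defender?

Row minima: Flank → 1, Center → 0; maximin = 1.
Column maxima: Fortify → 4, Screen → 2; minimax = 2.
1 ≠ 2, so there is no saddle point; optimal play is mixed.
Let the attacker play Flank with probability p. Expected payoff against Fortify: 1p + 4(1−p) = −3p + 4; against Screen: 2p + 0(1−p) = 2p.
Setting these equal: −3p + 4 = 2p ⇒ −5p = -4 ⇒ p = 4/5, and the value is (-3)·(4/5) + 4 = 8/5.
For the defender: with q = P(Fortify), equating Flank's and Center's payoffs gives −q + 2 = 4q ⇒ q = 2/5.

3/5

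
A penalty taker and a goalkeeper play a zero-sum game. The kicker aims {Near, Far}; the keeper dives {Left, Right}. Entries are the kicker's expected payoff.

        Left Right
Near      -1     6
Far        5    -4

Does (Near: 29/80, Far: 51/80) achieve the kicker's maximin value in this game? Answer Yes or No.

Against Left this mix gives (29/80)·(-1) + (51/80)·5 = 113/40.
Against Right this mix gives (29/80)·6 + (51/80)·(-4) = -3/8.
The keeper will play Right, holding the kicker to -3/8. Shifting weight toward the row that does better against Right would raise this floor (the equalizing mix achieves 13/8 against both Right and Left), so the proposed strategy is not optimal.

No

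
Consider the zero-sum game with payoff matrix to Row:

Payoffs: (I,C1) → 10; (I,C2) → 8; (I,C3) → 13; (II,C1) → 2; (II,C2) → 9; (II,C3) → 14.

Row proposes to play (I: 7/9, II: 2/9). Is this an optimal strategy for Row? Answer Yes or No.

Against C1 this mix gives (7/9)·10 + (2/9)·2 = 74/9.
Against C2 this mix gives (7/9)·8 + (2/9)·9 = 74/9.
Against C3 this mix gives (7/9)·13 + (2/9)·14 = 119/9.
All of Column's active replies (C1, C2) yield 74/9, and no column does worse for Row. The mix makes Column indifferent and guarantees 74/9, so it is optimal.

Yes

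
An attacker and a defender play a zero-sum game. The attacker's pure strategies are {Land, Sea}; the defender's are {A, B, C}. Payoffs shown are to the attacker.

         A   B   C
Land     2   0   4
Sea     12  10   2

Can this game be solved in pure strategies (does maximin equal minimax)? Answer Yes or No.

Row minima: Land → 0, Sea → 2; maximin = 2.
Column maxima: A → 12, B → 10, C → 4; minimax = 4.
2 ≠ 4, so no pure-strategy equilibrium exists.

No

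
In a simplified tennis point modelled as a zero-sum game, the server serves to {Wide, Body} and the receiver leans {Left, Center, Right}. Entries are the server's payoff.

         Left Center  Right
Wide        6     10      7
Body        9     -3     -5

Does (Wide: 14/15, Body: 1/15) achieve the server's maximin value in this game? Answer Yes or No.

Yes

Against Left this mix gives (14/15)·6 + (1/15)·9 = 31/5.
Against Center this mix gives (14/15)·10 + (1/15)·(-3) = 137/15.
Against Right this mix gives (14/15)·7 + (1/15)·(-5) = 31/5.
All of the receiver's active replies (Left, Right) yield 31/5, and no column does worse for the server. The mix makes the receiver indifferent and guarantees 31/5, so it is optimal.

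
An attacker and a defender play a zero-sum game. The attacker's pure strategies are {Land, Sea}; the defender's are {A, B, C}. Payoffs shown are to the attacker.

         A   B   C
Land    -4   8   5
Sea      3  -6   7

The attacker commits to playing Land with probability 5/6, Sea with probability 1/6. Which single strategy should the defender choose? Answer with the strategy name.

A

If the defender plays A, the attacker's expected payoff is (5/6)·(-4) + (1/6)·3 = -17/6.
If the defender plays B, the attacker's expected payoff is (5/6)·8 + (1/6)·(-6) = 17/3.
If the defender plays C, the attacker's expected payoff is (5/6)·5 + (1/6)·7 = 16/3.
The defender minimizes the attacker's payoff; the smallest is -17/6, so the best response is A.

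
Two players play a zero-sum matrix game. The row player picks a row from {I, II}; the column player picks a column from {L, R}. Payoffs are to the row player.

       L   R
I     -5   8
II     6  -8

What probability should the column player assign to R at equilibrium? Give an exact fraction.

11/27

Row minima: I → -5, II → -8; maximin = -5.
Column maxima: L → 6, R → 8; minimax = 6.
-5 ≠ 6, so there is no saddle point; optimal play is mixed.
Let the row player play I with probability p. Expected payoff against L: (-5)p + 6(1−p) = −11p + 6; against R: 8p + (-8)(1−p) = 16p − 8.
Setting these equal: −11p + 6 = 16p − 8 ⇒ −27p = -14 ⇒ p = 14/27, and the value is (-11)·(14/27) + 6 = 8/27.
For the column player: with q = P(L), equating I's and II's payoffs gives −13q + 8 = 14q − 8 ⇒ q = 16/27.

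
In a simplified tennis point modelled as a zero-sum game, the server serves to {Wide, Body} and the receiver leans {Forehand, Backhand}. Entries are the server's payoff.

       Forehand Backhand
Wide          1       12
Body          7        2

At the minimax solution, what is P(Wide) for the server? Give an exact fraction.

5/16

Row minima: Wide → 1, Body → 2; maximin = 2.
Column maxima: Forehand → 7, Backhand → 12; minimax = 7.
2 ≠ 7, so there is no saddle point; optimal play is mixed.
Let the server play Wide with probability p. Expected payoff against Forehand: 1p + 7(1−p) = −6p + 7; against Backhand: 12p + 2(1−p) = 10p + 2.
Setting these equal: −6p + 7 = 10p + 2 ⇒ −16p = -5 ⇒ p = 5/16, and the value is (-6)·(5/16) + 7 = 41/8.
For the receiver: with q = P(Forehand), equating Wide's and Body's payoffs gives −11q + 12 = 5q + 2 ⇒ q = 5/8.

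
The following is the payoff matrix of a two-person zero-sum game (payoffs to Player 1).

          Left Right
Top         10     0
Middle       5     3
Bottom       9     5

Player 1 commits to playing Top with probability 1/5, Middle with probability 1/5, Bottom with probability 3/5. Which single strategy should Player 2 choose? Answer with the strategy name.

Right

If Player 2 plays Left, Player 1's expected payoff is (1/5)·10 + (1/5)·5 + (3/5)·9 = 42/5.
If Player 2 plays Right, Player 1's expected payoff is (1/5)·0 + (1/5)·3 + (3/5)·5 = 18/5.
Player 2 minimizes Player 1's payoff; the smallest is 18/5, so the best response is Right.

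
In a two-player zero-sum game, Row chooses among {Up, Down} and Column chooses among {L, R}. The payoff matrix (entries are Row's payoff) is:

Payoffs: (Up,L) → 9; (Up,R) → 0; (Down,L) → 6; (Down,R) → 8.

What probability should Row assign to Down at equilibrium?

9/11

Row minima: Up → 0, Down → 6; maximin = 6.
Column maxima: L → 9, R → 8; minimax = 8.
6 ≠ 8, so there is no saddle point; optimal play is mixed.
Let Row play Up with probability p. Expected payoff against L: 9p + 6(1−p) = 3p + 6; against R: 0p + 8(1−p) = −8p + 8.
Setting these equal: 3p + 6 = −8p + 8 ⇒ 11p = 2 ⇒ p = 2/11, and the value is (3)·(2/11) + 6 = 72/11.
For Column: with q = P(L), equating Up's and Down's payoffs gives 9q = −2q + 8 ⇒ q = 8/11.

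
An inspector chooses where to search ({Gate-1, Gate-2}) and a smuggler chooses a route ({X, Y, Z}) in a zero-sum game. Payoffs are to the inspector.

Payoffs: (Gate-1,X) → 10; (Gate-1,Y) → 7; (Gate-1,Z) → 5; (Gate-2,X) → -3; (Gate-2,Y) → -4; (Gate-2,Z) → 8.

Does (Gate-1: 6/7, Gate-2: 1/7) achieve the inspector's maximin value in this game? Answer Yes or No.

Against X this mix gives (6/7)·10 + (1/7)·(-3) = 57/7.
Against Y this mix gives (6/7)·7 + (1/7)·(-4) = 38/7.
Against Z this mix gives (6/7)·5 + (1/7)·8 = 38/7.
All of the smuggler's active replies (Y, Z) yield 38/7, and no column does worse for the inspector. The mix makes the smuggler indifferent and guarantees 38/7, so it is optimal.

Yes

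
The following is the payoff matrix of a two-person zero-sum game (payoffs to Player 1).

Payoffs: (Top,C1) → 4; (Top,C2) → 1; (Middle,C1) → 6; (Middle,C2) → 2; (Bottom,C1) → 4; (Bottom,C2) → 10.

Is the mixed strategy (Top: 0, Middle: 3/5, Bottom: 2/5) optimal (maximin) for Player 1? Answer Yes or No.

Yes

Against C1 this mix gives (3/5)·6 + (2/5)·4 = 26/5.
Against C2 this mix gives (3/5)·2 + (2/5)·10 = 26/5.
All of Player 2's active replies (C1, C2) yield 26/5, and no column does worse for Player 1. The mix makes Player 2 indifferent and guarantees 26/5, so it is optimal.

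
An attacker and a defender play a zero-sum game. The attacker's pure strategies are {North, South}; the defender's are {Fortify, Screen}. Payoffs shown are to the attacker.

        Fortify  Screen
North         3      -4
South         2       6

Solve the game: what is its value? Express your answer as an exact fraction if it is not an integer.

26/11

Row minima: North → -4, South → 2; maximin = 2.
Column maxima: Fortify → 3, Screen → 6; minimax = 3.
2 ≠ 3, so there is no saddle point; optimal play is mixed.
Let the attacker play North with probability p. Expected payoff against Fortify: 3p + 2(1−p) = p + 2; against Screen: (-4)p + 6(1−p) = −10p + 6.
Setting these equal: p + 2 = −10p + 6 ⇒ 11p = 4 ⇒ p = 4/11, and the value is (1)·(4/11) + 2 = 26/11.
For the defender: with q = P(Fortify), equating North's and South's payoffs gives 7q − 4 = −4q + 6 ⇒ q = 10/11.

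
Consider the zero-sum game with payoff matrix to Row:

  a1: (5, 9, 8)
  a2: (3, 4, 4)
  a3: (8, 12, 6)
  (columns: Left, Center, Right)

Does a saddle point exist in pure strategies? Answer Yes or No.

Row minima: a1 → 5, a2 → 3, a3 → 6; maximin = 6.
Column maxima: Left → 8, Center → 12, Right → 8; minimax = 8.
6 ≠ 8, so no pure-strategy equilibrium exists.

No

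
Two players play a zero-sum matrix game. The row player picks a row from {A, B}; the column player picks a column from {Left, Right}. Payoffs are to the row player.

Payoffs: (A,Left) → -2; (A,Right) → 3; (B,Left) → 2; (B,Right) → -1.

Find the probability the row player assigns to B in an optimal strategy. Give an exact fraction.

5/8

Row minima: A → -2, B → -1; maximin = -1.
Column maxima: Left → 2, Right → 3; minimax = 2.
-1 ≠ 2, so there is no saddle point; optimal play is mixed.
Let the row player play A with probability p. Expected payoff against Left: (-2)p + 2(1−p) = −4p + 2; against Right: 3p + (-1)(1−p) = 4p − 1.
Setting these equal: −4p + 2 = 4p − 1 ⇒ −8p = -3 ⇒ p = 3/8, and the value is (-4)·(3/8) + 2 = 1/2.
For the column player: with q = P(Left), equating A's and B's payoffs gives −5q + 3 = 3q − 1 ⇒ q = 1/2.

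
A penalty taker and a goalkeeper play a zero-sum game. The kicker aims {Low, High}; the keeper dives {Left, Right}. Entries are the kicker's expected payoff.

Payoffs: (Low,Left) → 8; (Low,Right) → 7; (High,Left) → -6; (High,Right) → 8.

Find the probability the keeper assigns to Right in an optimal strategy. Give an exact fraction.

Row minima: Low → 7, High → -6; maximin = 7.
Column maxima: Left → 8, Right → 8; minimax = 8.
7 ≠ 8, so there is no saddle point; optimal play is mixed.
Let the kicker play Low with probability p. Expected payoff against Left: 8p + (-6)(1−p) = 14p − 6; against Right: 7p + 8(1−p) = −p + 8.
Setting these equal: 14p − 6 = −p + 8 ⇒ 15p = 14 ⇒ p = 14/15, and the value is (14)·(14/15) − 6 = 106/15.
For the keeper: with q = P(Left), equating Low's and High's payoffs gives q + 7 = −14q + 8 ⇒ q = 1/15.

14/15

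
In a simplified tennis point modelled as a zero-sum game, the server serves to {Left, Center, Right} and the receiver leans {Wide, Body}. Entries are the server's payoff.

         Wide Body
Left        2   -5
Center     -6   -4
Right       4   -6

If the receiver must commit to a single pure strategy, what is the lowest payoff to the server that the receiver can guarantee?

Column maxima: Wide → 4, Body → -4.
The smallest of these is -4.

-4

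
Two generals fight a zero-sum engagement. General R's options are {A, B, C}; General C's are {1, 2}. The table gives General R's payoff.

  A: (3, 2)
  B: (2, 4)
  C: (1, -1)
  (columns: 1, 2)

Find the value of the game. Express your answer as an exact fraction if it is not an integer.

8/3

Row minima: A → 2, B → 2, C → -1; maximin = 2.
Column maxima: 1 → 3, 2 → 4; minimax = 3.
2 ≠ 3, so there is no saddle point; optimal play is mixed.
C is strictly dominated by A, so General R never plays it.
On the remaining 2×2 (A, B vs 1, 2):
Let General R play A with probability p. Expected payoff against 1: 3p + 2(1−p) = p + 2; against 2: 2p + 4(1−p) = −2p + 4.
Setting these equal: p + 2 = −2p + 4 ⇒ 3p = 2 ⇒ p = 2/3, and the value is (1)·(2/3) + 2 = 8/3.
For General C: with q = P(1), equating A's and B's payoffs gives q + 2 = −2q + 4 ⇒ q = 2/3.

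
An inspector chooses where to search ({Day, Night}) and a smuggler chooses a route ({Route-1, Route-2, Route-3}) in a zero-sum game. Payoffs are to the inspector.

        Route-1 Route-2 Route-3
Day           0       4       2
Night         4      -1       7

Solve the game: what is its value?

Row minima: Day → 0, Night → -1; maximin = 0.
Column maxima: Route-1 → 4, Route-2 → 4, Route-3 → 7; minimax = 4.
0 ≠ 4, so there is no saddle point; optimal play is mixed.
Route-3 is strictly dominated by Route-1 (it gives the inspector strictly more in every row), so the smuggler never plays it.
On the remaining 2×2 (Day, Night vs Route-1, Route-2):
Let the inspector play Day with probability p. Expected payoff against Route-1: 0p + 4(1−p) = −4p + 4; against Route-2: 4p + (-1)(1−p) = 5p − 1.
Setting these equal: −4p + 4 = 5p − 1 ⇒ −9p = -5 ⇒ p = 5/9, and the value is (-4)·(5/9) + 4 = 16/9.
For the smuggler: with q = P(Route-1), equating Day's and Night's payoffs gives −4q + 4 = 5q − 1 ⇒ q = 5/9.

16/9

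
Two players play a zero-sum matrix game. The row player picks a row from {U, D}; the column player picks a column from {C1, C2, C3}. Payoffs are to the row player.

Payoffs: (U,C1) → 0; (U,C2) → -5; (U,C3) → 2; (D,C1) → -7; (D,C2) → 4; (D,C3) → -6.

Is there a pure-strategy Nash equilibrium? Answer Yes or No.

No

Row minima: U → -5, D → -7; maximin = -5.
Column maxima: C1 → 0, C2 → 4, C3 → 2; minimax = 0.
-5 ≠ 0, so no pure-strategy equilibrium exists.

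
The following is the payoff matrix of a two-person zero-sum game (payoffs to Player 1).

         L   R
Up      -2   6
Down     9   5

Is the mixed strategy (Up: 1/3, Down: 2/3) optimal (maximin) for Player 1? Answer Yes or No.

Yes

Against L this mix gives (1/3)·(-2) + (2/3)·9 = 16/3.
Against R this mix gives (1/3)·6 + (2/3)·5 = 16/3.
All of Player 2's active replies (L, R) yield 16/3, and no column does worse for Player 1. The mix makes Player 2 indifferent and guarantees 16/3, so it is optimal.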